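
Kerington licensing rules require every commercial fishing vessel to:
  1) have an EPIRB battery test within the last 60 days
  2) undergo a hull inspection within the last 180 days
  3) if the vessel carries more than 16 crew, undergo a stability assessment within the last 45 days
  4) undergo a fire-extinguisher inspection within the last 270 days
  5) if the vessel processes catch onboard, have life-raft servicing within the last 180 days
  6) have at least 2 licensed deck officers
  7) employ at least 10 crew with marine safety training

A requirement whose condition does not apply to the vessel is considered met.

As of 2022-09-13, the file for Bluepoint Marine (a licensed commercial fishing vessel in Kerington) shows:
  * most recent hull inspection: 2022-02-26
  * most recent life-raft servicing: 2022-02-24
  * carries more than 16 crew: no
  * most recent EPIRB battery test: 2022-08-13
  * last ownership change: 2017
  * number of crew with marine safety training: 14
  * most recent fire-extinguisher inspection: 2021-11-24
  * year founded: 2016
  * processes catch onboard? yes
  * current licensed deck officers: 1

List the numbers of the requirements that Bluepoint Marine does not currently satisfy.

2, 4, 5, 6

1. EPIRB battery test 31 days ago vs limit 60 → met
2. hull inspection 199 days ago vs limit 180 → not met
3. condition 'carries more than 16 crew' does not hold → requirement n/a → met
4. fire-extinguisher inspection 293 days ago vs limit 270 → not met
5. condition 'processes catch onboard' holds; life-raft servicing 201 days ago vs limit 180 → not met
6. licensed deck officers 1 < 2 → not met
7. crew with marine safety training 14 ≥ 10 → met
Not met: 2, 4, 5, 6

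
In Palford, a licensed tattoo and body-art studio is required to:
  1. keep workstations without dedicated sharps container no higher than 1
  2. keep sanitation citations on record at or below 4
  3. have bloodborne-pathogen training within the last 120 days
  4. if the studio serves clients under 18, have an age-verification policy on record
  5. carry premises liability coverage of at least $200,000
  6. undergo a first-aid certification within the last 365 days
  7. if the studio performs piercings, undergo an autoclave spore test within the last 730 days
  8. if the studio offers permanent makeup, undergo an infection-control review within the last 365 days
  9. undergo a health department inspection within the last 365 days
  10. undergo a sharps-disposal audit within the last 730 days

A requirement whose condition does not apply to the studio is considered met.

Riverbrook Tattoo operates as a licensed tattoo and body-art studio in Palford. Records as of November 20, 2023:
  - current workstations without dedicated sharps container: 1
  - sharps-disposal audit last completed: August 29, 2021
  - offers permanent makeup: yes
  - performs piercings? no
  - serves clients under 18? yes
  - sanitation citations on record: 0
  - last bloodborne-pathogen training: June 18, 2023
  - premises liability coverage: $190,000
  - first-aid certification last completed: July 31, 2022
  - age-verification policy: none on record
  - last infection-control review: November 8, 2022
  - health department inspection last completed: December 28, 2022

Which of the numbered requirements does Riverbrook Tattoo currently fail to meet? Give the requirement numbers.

3, 4, 5, 6, 8, 10

1. workstations without dedicated sharps container 1 ≤ 1 → met
2. sanitation citations on record 0 ≤ 4 → met
3. bloodborne-pathogen training 155 days ago vs limit 120 → not met
4. condition 'serves clients under 18' holds; age-verification policy absent → not met
5. premises liability coverage $190,000 < $200,000 → not met
6. first-aid certification 477 days ago vs limit 365 → not met
7. condition 'performs piercings' does not hold → requirement n/a → met
8. condition 'offers permanent makeup' holds; infection-control review 377 days ago vs limit 365 → not met
9. health department inspection 327 days ago vs limit 365 → met
10. sharps-disposal audit 813 days ago vs limit 730 → not met
Not met: 3, 4, 5, 6, 8, 10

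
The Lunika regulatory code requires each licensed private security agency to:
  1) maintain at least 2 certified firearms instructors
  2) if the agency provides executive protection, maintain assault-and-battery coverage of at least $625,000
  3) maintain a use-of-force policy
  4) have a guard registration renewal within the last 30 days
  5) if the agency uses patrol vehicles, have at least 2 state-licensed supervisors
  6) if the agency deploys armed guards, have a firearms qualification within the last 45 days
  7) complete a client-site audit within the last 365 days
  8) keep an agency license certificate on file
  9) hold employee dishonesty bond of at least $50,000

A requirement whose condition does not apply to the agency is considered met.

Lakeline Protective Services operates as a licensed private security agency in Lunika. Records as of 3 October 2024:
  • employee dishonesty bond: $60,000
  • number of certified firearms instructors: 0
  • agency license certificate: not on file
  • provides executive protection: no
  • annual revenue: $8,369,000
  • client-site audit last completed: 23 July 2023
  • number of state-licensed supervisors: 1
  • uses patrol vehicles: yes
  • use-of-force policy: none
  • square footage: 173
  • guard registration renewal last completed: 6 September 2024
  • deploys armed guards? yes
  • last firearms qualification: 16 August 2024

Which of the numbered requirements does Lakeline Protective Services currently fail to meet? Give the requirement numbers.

1, 3, 5, 6, 7, 8

1. certified firearms instructors 0 < 2 → not met
2. condition 'provides executive protection' does not hold → requirement n/a → met
3. use-of-force policy absent → not met
4. guard registration renewal 27 days ago vs limit 30 → met
5. condition 'uses patrol vehicles' holds; state-licensed supervisors 1 < 2 → not met
6. condition 'deploys armed guards' holds; firearms qualification 48 days ago vs limit 45 → not met
7. client-site audit 438 days ago vs limit 365 → not met
8. agency license certificate absent → not met
9. employee dishonesty bond $60,000 ≥ $50,000 → met
Not met: 1, 3, 5, 6, 7, 8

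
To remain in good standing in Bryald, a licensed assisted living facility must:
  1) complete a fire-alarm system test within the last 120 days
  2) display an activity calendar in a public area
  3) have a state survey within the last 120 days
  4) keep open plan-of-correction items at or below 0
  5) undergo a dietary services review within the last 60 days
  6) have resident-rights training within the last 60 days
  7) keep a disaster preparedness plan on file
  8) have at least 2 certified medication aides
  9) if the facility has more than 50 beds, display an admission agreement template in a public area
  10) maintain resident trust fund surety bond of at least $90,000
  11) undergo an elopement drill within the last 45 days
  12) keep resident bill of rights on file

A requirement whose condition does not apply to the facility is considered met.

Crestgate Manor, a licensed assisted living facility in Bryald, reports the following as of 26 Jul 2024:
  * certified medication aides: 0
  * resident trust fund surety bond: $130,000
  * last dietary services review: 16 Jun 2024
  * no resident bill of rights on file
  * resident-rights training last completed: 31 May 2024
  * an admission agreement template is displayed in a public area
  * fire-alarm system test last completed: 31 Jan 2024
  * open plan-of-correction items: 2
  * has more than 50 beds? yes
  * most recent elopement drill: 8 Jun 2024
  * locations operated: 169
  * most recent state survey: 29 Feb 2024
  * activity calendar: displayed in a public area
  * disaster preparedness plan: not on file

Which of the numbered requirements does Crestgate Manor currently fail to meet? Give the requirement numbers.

1. fire-alarm system test 177 days ago vs limit 120 → not met
2. activity calendar present → met
3. state survey 148 days ago vs limit 120 → not met
4. open plan-of-correction items 2 > 0 → not met
5. dietary services review 40 days ago vs limit 60 → met
6. resident-rights training 56 days ago vs limit 60 → met
7. disaster preparedness plan absent → not met
8. certified medication aides 0 < 2 → not met
9. condition 'has more than 50 beds' holds; admission agreement template present → met
10. resident trust fund surety bond $130,000 ≥ $90,000 → met
11. elopement drill 48 days ago vs limit 45 → not met
12. resident bill of rights absent → not met
Not met: 1, 3, 4, 7, 8, 11, 12

1, 3, 4, 7, 8, 11, 12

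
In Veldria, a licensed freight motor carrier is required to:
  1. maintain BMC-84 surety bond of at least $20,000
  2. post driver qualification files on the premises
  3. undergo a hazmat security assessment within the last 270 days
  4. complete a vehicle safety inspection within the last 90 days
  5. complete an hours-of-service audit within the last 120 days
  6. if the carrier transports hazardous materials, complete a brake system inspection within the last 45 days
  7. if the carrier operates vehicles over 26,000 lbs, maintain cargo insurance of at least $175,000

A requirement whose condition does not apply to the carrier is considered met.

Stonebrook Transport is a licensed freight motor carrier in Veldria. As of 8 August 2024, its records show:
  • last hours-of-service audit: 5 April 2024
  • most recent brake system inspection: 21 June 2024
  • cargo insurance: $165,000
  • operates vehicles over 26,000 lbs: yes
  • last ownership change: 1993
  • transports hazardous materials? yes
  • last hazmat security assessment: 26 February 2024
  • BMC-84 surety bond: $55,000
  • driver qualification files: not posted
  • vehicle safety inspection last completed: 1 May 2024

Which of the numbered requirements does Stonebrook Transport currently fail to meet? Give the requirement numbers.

1. BMC-84 surety bond $55,000 ≥ $20,000 → met
2. driver qualification files absent → not met
3. hazmat security assessment 164 days ago vs limit 270 → met
4. vehicle safety inspection 99 days ago vs limit 90 → not met
5. hours-of-service audit 125 days ago vs limit 120 → not met
6. condition 'transports hazardous materials' holds; brake system inspection 48 days ago vs limit 45 → not met
7. condition 'operates vehicles over 26,000 lbs' holds; cargo insurance $165,000 < $175,000 → not met
Not met: 2, 4, 5, 6, 7

2, 4, 5, 6, 7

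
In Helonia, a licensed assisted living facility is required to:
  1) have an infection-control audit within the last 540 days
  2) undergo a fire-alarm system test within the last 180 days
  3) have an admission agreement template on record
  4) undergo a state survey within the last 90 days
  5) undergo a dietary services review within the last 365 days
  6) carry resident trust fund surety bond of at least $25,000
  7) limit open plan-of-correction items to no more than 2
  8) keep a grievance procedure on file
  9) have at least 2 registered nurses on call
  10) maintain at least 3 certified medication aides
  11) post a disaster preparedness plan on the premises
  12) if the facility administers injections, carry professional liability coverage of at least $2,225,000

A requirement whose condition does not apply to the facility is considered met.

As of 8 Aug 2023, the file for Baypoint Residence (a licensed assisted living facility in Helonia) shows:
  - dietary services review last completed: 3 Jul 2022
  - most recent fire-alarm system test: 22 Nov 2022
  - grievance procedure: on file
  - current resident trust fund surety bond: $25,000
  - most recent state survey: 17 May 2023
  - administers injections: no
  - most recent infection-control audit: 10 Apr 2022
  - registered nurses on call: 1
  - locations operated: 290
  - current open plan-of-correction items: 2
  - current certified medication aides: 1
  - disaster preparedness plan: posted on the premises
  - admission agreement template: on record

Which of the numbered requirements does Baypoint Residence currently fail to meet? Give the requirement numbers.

2, 5, 9, 10

1. infection-control audit 485 days ago vs limit 540 → met
2. fire-alarm system test 259 days ago vs limit 180 → not met
3. admission agreement template present → met
4. state survey 83 days ago vs limit 90 → met
5. dietary services review 401 days ago vs limit 365 → not met
6. resident trust fund surety bond $25,000 ≥ $25,000 → met
7. open plan-of-correction items 2 ≤ 2 → met
8. grievance procedure present → met
9. registered nurses on call 1 < 2 → not met
10. certified medication aides 1 < 3 → not met
11. disaster preparedness plan present → met
12. condition 'administers injections' does not hold → requirement n/a → met
Not met: 2, 5, 9, 10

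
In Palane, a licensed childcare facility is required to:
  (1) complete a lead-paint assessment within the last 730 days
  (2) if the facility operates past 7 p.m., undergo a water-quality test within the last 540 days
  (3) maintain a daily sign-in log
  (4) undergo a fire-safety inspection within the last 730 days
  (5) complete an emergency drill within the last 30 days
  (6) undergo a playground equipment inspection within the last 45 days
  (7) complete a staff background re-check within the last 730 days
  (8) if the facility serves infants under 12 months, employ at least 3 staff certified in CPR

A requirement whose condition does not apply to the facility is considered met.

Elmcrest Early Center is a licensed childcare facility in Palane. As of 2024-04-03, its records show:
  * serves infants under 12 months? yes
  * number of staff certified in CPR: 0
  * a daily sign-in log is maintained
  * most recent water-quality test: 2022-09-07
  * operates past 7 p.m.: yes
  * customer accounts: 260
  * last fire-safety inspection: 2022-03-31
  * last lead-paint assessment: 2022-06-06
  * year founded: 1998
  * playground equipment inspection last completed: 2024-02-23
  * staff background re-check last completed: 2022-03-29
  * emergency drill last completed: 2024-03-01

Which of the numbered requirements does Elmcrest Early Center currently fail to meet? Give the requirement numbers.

2, 4, 5, 7, 8

1. lead-paint assessment 667 days ago vs limit 730 → met
2. condition 'operates past 7 p.m.' holds; water-quality test 574 days ago vs limit 540 → not met
3. daily sign-in log present → met
4. fire-safety inspection 734 days ago vs limit 730 → not met
5. emergency drill 33 days ago vs limit 30 → not met
6. playground equipment inspection 40 days ago vs limit 45 → met
7. staff background re-check 736 days ago vs limit 730 → not met
8. condition 'serves infants under 12 months' holds; staff certified in CPR 0 < 3 → not met
Not met: 2, 4, 5, 7, 8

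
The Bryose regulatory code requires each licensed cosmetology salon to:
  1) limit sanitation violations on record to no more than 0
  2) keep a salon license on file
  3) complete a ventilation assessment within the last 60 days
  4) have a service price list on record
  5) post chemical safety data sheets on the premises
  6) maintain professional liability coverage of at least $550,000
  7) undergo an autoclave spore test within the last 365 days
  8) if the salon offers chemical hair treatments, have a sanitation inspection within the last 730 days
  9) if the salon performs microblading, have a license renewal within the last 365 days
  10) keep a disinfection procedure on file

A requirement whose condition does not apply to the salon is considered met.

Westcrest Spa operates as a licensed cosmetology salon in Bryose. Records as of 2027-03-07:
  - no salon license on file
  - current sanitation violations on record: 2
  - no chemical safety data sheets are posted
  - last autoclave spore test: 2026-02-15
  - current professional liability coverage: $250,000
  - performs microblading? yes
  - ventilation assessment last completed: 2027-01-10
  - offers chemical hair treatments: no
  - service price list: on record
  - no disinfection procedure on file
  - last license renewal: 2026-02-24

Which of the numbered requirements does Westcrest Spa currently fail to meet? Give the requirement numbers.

1. sanitation violations on record 2 > 0 → not met
2. salon license absent → not met
3. ventilation assessment 56 days ago vs limit 60 → met
4. service price list present → met
5. chemical safety data sheets absent → not met
6. professional liability coverage $250,000 < $550,000 → not met
7. autoclave spore test 385 days ago vs limit 365 → not met
8. condition 'offers chemical hair treatments' does not hold → requirement n/a → met
9. condition 'performs microblading' holds; license renewal 376 days ago vs limit 365 → not met
10. disinfection procedure absent → not met
Not met: 1, 2, 5, 6, 7, 9, 10

1, 2, 5, 6, 7, 9, 10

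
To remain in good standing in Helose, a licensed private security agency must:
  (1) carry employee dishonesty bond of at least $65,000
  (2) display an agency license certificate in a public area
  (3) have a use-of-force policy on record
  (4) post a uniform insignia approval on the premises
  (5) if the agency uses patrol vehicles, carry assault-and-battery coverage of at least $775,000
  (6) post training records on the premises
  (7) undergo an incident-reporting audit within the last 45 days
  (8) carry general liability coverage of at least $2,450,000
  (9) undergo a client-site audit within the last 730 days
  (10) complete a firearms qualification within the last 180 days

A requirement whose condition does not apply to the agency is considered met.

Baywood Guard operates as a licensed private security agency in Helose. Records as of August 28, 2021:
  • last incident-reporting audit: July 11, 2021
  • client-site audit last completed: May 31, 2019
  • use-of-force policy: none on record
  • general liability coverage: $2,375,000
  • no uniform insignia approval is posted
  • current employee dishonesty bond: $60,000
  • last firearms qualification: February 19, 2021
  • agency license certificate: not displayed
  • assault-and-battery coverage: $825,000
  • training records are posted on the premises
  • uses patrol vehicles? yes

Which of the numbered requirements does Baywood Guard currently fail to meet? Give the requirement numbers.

1. employee dishonesty bond $60,000 < $65,000 → not met
2. agency license certificate absent → not met
3. use-of-force policy absent → not met
4. uniform insignia approval absent → not met
5. condition 'uses patrol vehicles' holds; assault-and-battery coverage $825,000 ≥ $775,000 → met
6. training records present → met
7. incident-reporting audit 48 days ago vs limit 45 → not met
8. general liability coverage $2,375,000 < $2,450,000 → not met
9. client-site audit 820 days ago vs limit 730 → not met
10. firearms qualification 190 days ago vs limit 180 → not met
Not met: 1, 2, 3, 4, 7, 8, 9, 10

1, 2, 3, 4, 7, 8, 9, 10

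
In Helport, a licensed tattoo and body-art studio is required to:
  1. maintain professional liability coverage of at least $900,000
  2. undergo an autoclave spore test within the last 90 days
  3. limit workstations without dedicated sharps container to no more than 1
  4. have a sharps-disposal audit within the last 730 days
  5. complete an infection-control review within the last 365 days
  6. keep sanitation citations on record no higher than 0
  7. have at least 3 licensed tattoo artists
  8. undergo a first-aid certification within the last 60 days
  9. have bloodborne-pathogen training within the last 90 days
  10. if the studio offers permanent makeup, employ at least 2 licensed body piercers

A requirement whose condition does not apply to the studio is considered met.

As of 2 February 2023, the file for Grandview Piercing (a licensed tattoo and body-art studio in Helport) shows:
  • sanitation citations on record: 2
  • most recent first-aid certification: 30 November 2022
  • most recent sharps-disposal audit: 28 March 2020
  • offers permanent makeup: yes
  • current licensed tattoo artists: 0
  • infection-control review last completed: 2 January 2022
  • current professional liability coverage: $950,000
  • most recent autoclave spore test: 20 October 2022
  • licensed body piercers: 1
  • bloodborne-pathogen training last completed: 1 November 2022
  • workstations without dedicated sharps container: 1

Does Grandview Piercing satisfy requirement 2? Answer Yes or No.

No

2. autoclave spore test 105 days ago vs limit 90 → not met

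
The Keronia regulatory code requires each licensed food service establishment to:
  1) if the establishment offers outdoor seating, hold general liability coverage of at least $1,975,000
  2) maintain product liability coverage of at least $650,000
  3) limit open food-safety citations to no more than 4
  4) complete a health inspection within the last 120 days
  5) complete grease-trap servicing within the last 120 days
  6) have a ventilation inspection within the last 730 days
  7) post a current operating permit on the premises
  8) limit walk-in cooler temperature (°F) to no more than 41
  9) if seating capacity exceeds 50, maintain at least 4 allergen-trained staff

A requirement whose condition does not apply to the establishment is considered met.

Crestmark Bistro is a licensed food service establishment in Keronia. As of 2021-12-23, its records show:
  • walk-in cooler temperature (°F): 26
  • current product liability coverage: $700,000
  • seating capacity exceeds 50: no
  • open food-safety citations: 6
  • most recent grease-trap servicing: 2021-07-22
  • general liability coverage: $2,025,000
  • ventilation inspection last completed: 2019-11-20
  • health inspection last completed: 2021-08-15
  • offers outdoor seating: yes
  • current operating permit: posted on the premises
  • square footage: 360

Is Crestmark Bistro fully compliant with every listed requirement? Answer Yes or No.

No

1. condition 'offers outdoor seating' holds; general liability coverage $2,025,000 ≥ $1,975,000 → met
2. product liability coverage $700,000 ≥ $650,000 → met
3. open food-safety citations 6 > 4 → not met
4. health inspection 130 days ago vs limit 120 → not met
5. grease-trap servicing 154 days ago vs limit 120 → not met
6. ventilation inspection 764 days ago vs limit 730 → not met
7. current operating permit present → met
8. walk-in cooler temperature (°F) 26 ≤ 41 → met
9. condition 'seating capacity exceeds 50' does not hold → requirement n/a → met
Not met: 3, 4, 5, 6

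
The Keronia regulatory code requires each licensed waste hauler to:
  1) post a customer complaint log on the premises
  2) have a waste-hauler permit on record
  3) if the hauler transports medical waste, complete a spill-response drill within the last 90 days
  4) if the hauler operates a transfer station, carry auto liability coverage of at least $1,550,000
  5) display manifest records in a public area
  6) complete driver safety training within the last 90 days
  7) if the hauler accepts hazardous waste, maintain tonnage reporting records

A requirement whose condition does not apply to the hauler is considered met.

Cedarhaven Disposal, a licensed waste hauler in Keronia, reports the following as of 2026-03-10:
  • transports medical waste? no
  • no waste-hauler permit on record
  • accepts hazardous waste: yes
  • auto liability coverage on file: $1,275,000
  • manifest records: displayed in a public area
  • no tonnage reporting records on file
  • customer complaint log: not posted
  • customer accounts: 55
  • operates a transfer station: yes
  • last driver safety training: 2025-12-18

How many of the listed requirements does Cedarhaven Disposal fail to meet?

1. customer complaint log absent → not met
2. waste-hauler permit absent → not met
3. condition 'transports medical waste' does not hold → requirement n/a → met
4. condition 'operates a transfer station' holds; auto liability coverage $1,275,000 < $1,550,000 → not met
5. manifest records present → met
6. driver safety training 82 days ago vs limit 90 → met
7. condition 'accepts hazardous waste' holds; tonnage reporting records absent → not met
Not met: 4 of 7

4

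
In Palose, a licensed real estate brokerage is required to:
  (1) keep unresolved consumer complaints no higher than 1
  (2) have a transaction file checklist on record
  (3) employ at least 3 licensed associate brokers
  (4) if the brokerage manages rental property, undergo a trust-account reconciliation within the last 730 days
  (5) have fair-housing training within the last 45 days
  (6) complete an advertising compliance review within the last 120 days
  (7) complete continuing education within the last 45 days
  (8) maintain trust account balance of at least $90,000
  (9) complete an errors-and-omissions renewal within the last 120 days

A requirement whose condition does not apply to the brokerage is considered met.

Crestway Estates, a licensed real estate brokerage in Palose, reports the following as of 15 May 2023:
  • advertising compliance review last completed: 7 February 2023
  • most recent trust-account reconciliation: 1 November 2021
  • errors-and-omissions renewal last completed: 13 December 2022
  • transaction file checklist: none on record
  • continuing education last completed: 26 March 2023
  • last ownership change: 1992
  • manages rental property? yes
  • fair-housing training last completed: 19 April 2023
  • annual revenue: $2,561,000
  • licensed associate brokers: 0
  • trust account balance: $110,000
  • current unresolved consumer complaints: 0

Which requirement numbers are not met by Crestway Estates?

1. unresolved consumer complaints 0 ≤ 1 → met
2. transaction file checklist absent → not met
3. licensed associate brokers 0 < 3 → not met
4. condition 'manages rental property' holds; trust-account reconciliation 560 days ago vs limit 730 → met
5. fair-housing training 26 days ago vs limit 45 → met
6. advertising compliance review 97 days ago vs limit 120 → met
7. continuing education 50 days ago vs limit 45 → not met
8. trust account balance $110,000 ≥ $90,000 → met
9. errors-and-omissions renewal 153 days ago vs limit 120 → not met
Not met: 2, 3, 7, 9

2, 3, 7, 9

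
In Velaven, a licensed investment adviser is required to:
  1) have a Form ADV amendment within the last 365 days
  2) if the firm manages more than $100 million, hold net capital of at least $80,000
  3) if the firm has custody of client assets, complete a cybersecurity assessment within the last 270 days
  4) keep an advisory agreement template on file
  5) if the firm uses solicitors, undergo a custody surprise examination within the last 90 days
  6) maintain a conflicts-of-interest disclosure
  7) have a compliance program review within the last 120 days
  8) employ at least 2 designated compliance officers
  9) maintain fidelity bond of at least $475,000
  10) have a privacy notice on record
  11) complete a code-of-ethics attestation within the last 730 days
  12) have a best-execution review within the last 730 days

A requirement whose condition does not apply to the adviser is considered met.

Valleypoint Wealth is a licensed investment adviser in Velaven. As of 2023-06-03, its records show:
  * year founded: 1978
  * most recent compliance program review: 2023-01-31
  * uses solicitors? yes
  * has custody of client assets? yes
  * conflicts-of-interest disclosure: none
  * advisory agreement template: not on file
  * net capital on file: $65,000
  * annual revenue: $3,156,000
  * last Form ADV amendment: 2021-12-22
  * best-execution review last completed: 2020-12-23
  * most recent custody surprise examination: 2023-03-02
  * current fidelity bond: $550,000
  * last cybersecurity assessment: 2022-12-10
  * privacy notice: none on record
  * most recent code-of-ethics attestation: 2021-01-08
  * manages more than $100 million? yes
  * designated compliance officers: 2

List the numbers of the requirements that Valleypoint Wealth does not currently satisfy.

1. Form ADV amendment 528 days ago vs limit 365 → not met
2. condition 'manages more than $100 million' holds; net capital $65,000 < $80,000 → not met
3. condition 'has custody of client assets' holds; cybersecurity assessment 175 days ago vs limit 270 → met
4. advisory agreement template absent → not met
5. condition 'uses solicitors' holds; custody surprise examination 93 days ago vs limit 90 → not met
6. conflicts-of-interest disclosure absent → not met
7. compliance program review 123 days ago vs limit 120 → not met
8. designated compliance officers 2 ≥ 2 → met
9. fidelity bond $550,000 ≥ $475,000 → met
10. privacy notice absent → not met
11. code-of-ethics attestation 876 days ago vs limit 730 → not met
12. best-execution review 892 days ago vs limit 730 → not met
Not met: 1, 2, 4, 5, 6, 7, 10, 11, 12

1, 2, 4, 5, 6, 7, 10, 11, 12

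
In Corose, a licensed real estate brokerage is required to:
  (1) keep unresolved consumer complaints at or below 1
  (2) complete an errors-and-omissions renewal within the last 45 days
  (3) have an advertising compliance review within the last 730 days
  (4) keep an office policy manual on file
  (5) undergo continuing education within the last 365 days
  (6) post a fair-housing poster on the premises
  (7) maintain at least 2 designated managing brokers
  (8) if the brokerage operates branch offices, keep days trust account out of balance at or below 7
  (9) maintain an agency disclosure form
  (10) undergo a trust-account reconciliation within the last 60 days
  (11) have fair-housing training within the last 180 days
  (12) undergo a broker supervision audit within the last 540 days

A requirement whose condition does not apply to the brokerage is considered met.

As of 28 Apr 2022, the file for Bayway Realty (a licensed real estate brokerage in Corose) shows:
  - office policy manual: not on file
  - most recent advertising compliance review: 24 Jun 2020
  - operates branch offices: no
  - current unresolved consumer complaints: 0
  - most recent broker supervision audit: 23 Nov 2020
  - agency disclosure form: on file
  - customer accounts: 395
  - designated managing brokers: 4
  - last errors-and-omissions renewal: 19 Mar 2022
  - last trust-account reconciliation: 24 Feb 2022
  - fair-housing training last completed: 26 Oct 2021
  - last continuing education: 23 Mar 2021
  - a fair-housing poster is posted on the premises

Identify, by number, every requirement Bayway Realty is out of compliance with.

1. unresolved consumer complaints 0 ≤ 1 → met
2. errors-and-omissions renewal 40 days ago vs limit 45 → met
3. advertising compliance review 673 days ago vs limit 730 → met
4. office policy manual absent → not met
5. continuing education 401 days ago vs limit 365 → not met
6. fair-housing poster present → met
7. designated managing brokers 4 ≥ 2 → met
8. condition 'operates branch offices' does not hold → requirement n/a → met
9. agency disclosure form present → met
10. trust-account reconciliation 63 days ago vs limit 60 → not met
11. fair-housing training 184 days ago vs limit 180 → not met
12. broker supervision audit 521 days ago vs limit 540 → met
Not met: 4, 5, 10, 11

4, 5, 10, 11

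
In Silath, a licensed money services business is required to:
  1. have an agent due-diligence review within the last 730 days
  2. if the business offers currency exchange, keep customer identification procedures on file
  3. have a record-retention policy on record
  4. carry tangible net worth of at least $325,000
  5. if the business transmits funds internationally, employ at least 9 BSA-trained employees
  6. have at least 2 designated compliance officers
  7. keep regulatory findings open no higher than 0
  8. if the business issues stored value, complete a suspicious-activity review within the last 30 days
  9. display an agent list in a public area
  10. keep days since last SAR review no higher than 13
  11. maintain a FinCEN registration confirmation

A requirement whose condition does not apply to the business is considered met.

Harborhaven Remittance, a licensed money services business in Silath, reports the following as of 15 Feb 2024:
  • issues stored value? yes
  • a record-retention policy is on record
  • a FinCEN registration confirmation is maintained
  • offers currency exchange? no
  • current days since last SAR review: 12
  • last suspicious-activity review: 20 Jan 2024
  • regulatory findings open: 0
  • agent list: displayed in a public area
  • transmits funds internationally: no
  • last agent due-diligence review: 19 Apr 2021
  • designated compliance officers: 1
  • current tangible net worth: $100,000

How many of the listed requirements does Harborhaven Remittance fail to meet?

3

1. agent due-diligence review 1032 days ago vs limit 730 → not met
2. condition 'offers currency exchange' does not hold → requirement n/a → met
3. record-retention policy present → met
4. tangible net worth $100,000 < $325,000 → not met
5. condition 'transmits funds internationally' does not hold → requirement n/a → met
6. designated compliance officers 1 < 2 → not met
7. regulatory findings open 0 ≤ 0 → met
8. condition 'issues stored value' holds; suspicious-activity review 26 days ago vs limit 30 → met
9. agent list present → met
10. days since last SAR review 12 ≤ 13 → met
11. FinCEN registration confirmation present → met
Not met: 3 of 11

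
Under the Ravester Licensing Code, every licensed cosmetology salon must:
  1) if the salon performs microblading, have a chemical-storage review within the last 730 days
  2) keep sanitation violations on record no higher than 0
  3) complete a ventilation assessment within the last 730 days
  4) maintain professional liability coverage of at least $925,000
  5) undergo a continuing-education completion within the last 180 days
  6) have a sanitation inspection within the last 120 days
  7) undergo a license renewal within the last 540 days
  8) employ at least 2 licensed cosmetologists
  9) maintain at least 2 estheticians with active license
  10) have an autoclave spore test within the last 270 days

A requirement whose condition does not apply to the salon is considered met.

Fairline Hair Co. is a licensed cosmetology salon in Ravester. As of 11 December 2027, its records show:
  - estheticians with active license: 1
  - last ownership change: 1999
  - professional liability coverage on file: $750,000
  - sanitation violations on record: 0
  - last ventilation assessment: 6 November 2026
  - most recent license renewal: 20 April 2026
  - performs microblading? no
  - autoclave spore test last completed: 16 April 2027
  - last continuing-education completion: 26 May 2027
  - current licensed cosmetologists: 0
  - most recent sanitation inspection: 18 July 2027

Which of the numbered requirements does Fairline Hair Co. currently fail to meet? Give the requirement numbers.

4, 5, 6, 7, 8, 9

1. condition 'performs microblading' does not hold → requirement n/a → met
2. sanitation violations on record 0 ≤ 0 → met
3. ventilation assessment 400 days ago vs limit 730 → met
4. professional liability coverage $750,000 < $925,000 → not met
5. continuing-education completion 199 days ago vs limit 180 → not met
6. sanitation inspection 146 days ago vs limit 120 → not met
7. license renewal 600 days ago vs limit 540 → not met
8. licensed cosmetologists 0 < 2 → not met
9. estheticians with active license 1 < 2 → not met
10. autoclave spore test 239 days ago vs limit 270 → met
Not met: 4, 5, 6, 7, 8, 9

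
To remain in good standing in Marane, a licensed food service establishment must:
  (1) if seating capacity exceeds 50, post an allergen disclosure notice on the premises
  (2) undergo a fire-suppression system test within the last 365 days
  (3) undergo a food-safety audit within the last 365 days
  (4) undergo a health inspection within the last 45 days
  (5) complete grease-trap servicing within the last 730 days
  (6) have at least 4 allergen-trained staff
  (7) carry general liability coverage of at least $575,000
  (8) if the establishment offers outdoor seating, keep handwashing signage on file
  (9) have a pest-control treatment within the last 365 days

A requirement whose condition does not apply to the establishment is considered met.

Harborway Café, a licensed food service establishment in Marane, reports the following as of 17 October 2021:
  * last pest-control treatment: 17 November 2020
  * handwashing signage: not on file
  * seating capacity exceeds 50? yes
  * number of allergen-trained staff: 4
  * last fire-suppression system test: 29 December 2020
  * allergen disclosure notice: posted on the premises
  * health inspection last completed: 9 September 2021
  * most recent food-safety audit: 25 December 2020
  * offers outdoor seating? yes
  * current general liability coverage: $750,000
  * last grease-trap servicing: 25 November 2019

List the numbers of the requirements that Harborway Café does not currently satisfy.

1. condition 'seating capacity exceeds 50' holds; allergen disclosure notice present → met
2. fire-suppression system test 292 days ago vs limit 365 → met
3. food-safety audit 296 days ago vs limit 365 → met
4. health inspection 38 days ago vs limit 45 → met
5. grease-trap servicing 692 days ago vs limit 730 → met
6. allergen-trained staff 4 ≥ 4 → met
7. general liability coverage $750,000 ≥ $575,000 → met
8. condition 'offers outdoor seating' holds; handwashing signage absent → not met
9. pest-control treatment 334 days ago vs limit 365 → met
Not met: 8

8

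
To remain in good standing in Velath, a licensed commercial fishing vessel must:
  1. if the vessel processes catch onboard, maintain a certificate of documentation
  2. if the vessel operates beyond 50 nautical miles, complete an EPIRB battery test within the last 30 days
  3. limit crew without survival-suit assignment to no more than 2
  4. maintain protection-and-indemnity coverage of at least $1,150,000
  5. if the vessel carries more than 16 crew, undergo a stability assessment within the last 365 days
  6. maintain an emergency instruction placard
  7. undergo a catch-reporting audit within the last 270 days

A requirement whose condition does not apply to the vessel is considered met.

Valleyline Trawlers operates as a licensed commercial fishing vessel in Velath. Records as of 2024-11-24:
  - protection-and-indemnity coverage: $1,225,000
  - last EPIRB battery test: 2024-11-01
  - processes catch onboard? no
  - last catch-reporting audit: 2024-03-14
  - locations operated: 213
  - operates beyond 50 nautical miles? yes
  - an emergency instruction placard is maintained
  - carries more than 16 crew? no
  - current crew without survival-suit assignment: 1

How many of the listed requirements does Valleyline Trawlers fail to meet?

1. condition 'processes catch onboard' does not hold → requirement n/a → met
2. condition 'operates beyond 50 nautical miles' holds; EPIRB battery test 23 days ago vs limit 30 → met
3. crew without survival-suit assignment 1 ≤ 2 → met
4. protection-and-indemnity coverage $1,225,000 ≥ $1,150,000 → met
5. condition 'carries more than 16 crew' does not hold → requirement n/a → met
6. emergency instruction placard present → met
7. catch-reporting audit 255 days ago vs limit 270 → met
Not met: 0 of 7

0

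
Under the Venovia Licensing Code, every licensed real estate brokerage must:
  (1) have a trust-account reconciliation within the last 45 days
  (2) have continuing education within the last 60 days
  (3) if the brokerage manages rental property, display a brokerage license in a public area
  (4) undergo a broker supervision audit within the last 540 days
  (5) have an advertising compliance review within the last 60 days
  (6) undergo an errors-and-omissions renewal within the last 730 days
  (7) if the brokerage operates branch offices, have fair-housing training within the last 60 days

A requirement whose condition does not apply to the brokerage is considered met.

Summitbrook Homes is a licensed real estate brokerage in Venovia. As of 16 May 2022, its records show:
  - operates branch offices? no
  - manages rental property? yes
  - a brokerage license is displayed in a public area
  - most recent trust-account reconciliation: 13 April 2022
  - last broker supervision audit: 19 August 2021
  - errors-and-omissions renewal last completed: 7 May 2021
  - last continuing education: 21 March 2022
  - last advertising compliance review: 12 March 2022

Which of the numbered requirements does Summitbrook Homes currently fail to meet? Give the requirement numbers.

5

1. trust-account reconciliation 33 days ago vs limit 45 → met
2. continuing education 56 days ago vs limit 60 → met
3. condition 'manages rental property' holds; brokerage license present → met
4. broker supervision audit 270 days ago vs limit 540 → met
5. advertising compliance review 65 days ago vs limit 60 → not met
6. errors-and-omissions renewal 374 days ago vs limit 730 → met
7. condition 'operates branch offices' does not hold → requirement n/a → met
Not met: 5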